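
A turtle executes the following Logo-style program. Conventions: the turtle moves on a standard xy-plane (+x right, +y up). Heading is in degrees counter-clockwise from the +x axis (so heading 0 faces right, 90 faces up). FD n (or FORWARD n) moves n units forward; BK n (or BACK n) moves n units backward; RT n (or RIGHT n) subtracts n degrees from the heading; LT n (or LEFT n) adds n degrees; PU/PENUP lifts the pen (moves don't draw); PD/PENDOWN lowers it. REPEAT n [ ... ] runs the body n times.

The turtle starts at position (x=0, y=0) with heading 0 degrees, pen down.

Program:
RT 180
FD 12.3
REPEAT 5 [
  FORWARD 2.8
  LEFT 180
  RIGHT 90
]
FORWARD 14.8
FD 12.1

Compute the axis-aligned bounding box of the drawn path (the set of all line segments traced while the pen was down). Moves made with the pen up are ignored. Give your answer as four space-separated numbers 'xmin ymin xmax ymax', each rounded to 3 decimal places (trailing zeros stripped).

Answer: -15.1 -26.9 0 0

Derivation:
Executing turtle program step by step:
Start: pos=(0,0), heading=0, pen down
RT 180: heading 0 -> 180
FD 12.3: (0,0) -> (-12.3,0) [heading=180, draw]
REPEAT 5 [
  -- iteration 1/5 --
  FD 2.8: (-12.3,0) -> (-15.1,0) [heading=180, draw]
  LT 180: heading 180 -> 0
  RT 90: heading 0 -> 270
  -- iteration 2/5 --
  FD 2.8: (-15.1,0) -> (-15.1,-2.8) [heading=270, draw]
  LT 180: heading 270 -> 90
  RT 90: heading 90 -> 0
  -- iteration 3/5 --
  FD 2.8: (-15.1,-2.8) -> (-12.3,-2.8) [heading=0, draw]
  LT 180: heading 0 -> 180
  RT 90: heading 180 -> 90
  -- iteration 4/5 --
  FD 2.8: (-12.3,-2.8) -> (-12.3,0) [heading=90, draw]
  LT 180: heading 90 -> 270
  RT 90: heading 270 -> 180
  -- iteration 5/5 --
  FD 2.8: (-12.3,0) -> (-15.1,0) [heading=180, draw]
  LT 180: heading 180 -> 0
  RT 90: heading 0 -> 270
]
FD 14.8: (-15.1,0) -> (-15.1,-14.8) [heading=270, draw]
FD 12.1: (-15.1,-14.8) -> (-15.1,-26.9) [heading=270, draw]
Final: pos=(-15.1,-26.9), heading=270, 8 segment(s) drawn

Segment endpoints: x in {-15.1, -15.1, -15.1, -12.3, 0}, y in {-26.9, -14.8, -2.8, 0, 0, 0, 0, 0}
xmin=-15.1, ymin=-26.9, xmax=0, ymax=0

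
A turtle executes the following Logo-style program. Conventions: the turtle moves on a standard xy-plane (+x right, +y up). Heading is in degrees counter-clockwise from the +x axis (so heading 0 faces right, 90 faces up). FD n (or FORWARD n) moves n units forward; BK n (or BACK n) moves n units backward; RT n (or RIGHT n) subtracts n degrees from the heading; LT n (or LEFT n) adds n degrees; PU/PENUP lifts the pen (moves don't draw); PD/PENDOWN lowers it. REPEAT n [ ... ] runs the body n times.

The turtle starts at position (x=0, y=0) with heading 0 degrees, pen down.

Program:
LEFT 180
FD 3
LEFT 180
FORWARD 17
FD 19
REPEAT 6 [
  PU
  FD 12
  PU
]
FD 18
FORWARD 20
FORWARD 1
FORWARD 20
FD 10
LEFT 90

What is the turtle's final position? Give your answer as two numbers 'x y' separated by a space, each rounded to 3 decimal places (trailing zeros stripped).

Answer: 174 0

Derivation:
Executing turtle program step by step:
Start: pos=(0,0), heading=0, pen down
LT 180: heading 0 -> 180
FD 3: (0,0) -> (-3,0) [heading=180, draw]
LT 180: heading 180 -> 0
FD 17: (-3,0) -> (14,0) [heading=0, draw]
FD 19: (14,0) -> (33,0) [heading=0, draw]
REPEAT 6 [
  -- iteration 1/6 --
  PU: pen up
  FD 12: (33,0) -> (45,0) [heading=0, move]
  PU: pen up
  -- iteration 2/6 --
  PU: pen up
  FD 12: (45,0) -> (57,0) [heading=0, move]
  PU: pen up
  -- iteration 3/6 --
  PU: pen up
  FD 12: (57,0) -> (69,0) [heading=0, move]
  PU: pen up
  -- iteration 4/6 --
  PU: pen up
  FD 12: (69,0) -> (81,0) [heading=0, move]
  PU: pen up
  -- iteration 5/6 --
  PU: pen up
  FD 12: (81,0) -> (93,0) [heading=0, move]
  PU: pen up
  -- iteration 6/6 --
  PU: pen up
  FD 12: (93,0) -> (105,0) [heading=0, move]
  PU: pen up
]
FD 18: (105,0) -> (123,0) [heading=0, move]
FD 20: (123,0) -> (143,0) [heading=0, move]
FD 1: (143,0) -> (144,0) [heading=0, move]
FD 20: (144,0) -> (164,0) [heading=0, move]
FD 10: (164,0) -> (174,0) [heading=0, move]
LT 90: heading 0 -> 90
Final: pos=(174,0), heading=90, 3 segment(s) drawn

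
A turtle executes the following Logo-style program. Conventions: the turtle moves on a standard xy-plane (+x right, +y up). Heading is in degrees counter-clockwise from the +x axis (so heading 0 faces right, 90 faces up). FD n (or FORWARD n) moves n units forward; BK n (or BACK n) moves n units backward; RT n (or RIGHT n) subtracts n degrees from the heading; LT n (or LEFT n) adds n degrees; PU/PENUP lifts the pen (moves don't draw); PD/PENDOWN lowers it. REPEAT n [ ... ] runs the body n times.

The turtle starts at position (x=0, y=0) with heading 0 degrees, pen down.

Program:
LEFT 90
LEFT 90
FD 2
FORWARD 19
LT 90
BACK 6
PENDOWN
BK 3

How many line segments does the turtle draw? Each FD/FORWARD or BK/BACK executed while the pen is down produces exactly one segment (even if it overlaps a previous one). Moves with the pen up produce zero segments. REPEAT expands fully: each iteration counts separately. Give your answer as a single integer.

Answer: 4

Derivation:
Executing turtle program step by step:
Start: pos=(0,0), heading=0, pen down
LT 90: heading 0 -> 90
LT 90: heading 90 -> 180
FD 2: (0,0) -> (-2,0) [heading=180, draw]
FD 19: (-2,0) -> (-21,0) [heading=180, draw]
LT 90: heading 180 -> 270
BK 6: (-21,0) -> (-21,6) [heading=270, draw]
PD: pen down
BK 3: (-21,6) -> (-21,9) [heading=270, draw]
Final: pos=(-21,9), heading=270, 4 segment(s) drawn
Segments drawn: 4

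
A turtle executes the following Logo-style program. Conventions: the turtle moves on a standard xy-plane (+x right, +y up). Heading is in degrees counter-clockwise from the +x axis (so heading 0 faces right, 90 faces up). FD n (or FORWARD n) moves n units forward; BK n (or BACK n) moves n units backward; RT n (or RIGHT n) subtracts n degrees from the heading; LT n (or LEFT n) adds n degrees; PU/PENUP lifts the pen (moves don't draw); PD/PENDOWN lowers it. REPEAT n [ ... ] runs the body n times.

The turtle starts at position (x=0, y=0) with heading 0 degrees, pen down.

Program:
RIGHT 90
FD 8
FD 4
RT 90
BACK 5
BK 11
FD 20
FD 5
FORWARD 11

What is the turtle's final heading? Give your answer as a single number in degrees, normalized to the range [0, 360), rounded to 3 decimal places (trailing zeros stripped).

Executing turtle program step by step:
Start: pos=(0,0), heading=0, pen down
RT 90: heading 0 -> 270
FD 8: (0,0) -> (0,-8) [heading=270, draw]
FD 4: (0,-8) -> (0,-12) [heading=270, draw]
RT 90: heading 270 -> 180
BK 5: (0,-12) -> (5,-12) [heading=180, draw]
BK 11: (5,-12) -> (16,-12) [heading=180, draw]
FD 20: (16,-12) -> (-4,-12) [heading=180, draw]
FD 5: (-4,-12) -> (-9,-12) [heading=180, draw]
FD 11: (-9,-12) -> (-20,-12) [heading=180, draw]
Final: pos=(-20,-12), heading=180, 7 segment(s) drawn

Answer: 180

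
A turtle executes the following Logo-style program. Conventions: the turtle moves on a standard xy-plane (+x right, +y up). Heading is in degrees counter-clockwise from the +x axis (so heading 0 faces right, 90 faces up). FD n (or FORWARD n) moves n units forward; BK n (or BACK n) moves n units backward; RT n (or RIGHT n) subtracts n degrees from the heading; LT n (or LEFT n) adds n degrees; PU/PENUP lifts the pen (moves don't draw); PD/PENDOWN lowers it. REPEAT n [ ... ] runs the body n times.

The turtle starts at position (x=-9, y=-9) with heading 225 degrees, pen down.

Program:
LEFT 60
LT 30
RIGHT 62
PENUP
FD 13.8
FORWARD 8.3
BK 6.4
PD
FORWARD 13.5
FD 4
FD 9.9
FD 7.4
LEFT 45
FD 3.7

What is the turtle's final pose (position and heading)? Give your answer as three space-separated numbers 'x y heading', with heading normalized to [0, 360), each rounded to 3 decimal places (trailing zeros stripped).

Executing turtle program step by step:
Start: pos=(-9,-9), heading=225, pen down
LT 60: heading 225 -> 285
LT 30: heading 285 -> 315
RT 62: heading 315 -> 253
PU: pen up
FD 13.8: (-9,-9) -> (-13.035,-22.197) [heading=253, move]
FD 8.3: (-13.035,-22.197) -> (-15.461,-30.134) [heading=253, move]
BK 6.4: (-15.461,-30.134) -> (-13.59,-24.014) [heading=253, move]
PD: pen down
FD 13.5: (-13.59,-24.014) -> (-17.537,-36.924) [heading=253, draw]
FD 4: (-17.537,-36.924) -> (-18.707,-40.749) [heading=253, draw]
FD 9.9: (-18.707,-40.749) -> (-21.601,-50.217) [heading=253, draw]
FD 7.4: (-21.601,-50.217) -> (-23.765,-57.293) [heading=253, draw]
LT 45: heading 253 -> 298
FD 3.7: (-23.765,-57.293) -> (-22.028,-60.56) [heading=298, draw]
Final: pos=(-22.028,-60.56), heading=298, 5 segment(s) drawn

Answer: -22.028 -60.56 298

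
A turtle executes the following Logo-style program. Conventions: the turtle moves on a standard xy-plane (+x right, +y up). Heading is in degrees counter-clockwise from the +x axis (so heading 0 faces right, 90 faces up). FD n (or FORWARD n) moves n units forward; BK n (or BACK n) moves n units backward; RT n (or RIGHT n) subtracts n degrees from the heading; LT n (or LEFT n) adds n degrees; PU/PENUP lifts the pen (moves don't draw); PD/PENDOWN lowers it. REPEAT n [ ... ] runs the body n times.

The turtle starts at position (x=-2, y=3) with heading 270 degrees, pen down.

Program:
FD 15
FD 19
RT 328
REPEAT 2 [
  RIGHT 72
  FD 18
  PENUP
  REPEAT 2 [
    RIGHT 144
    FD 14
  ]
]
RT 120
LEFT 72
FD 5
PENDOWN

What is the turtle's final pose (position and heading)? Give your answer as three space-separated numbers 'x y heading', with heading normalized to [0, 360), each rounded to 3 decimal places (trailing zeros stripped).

Answer: -9.728 -59.197 254

Derivation:
Executing turtle program step by step:
Start: pos=(-2,3), heading=270, pen down
FD 15: (-2,3) -> (-2,-12) [heading=270, draw]
FD 19: (-2,-12) -> (-2,-31) [heading=270, draw]
RT 328: heading 270 -> 302
REPEAT 2 [
  -- iteration 1/2 --
  RT 72: heading 302 -> 230
  FD 18: (-2,-31) -> (-13.57,-44.789) [heading=230, draw]
  PU: pen up
  REPEAT 2 [
    -- iteration 1/2 --
    RT 144: heading 230 -> 86
    FD 14: (-13.57,-44.789) -> (-12.594,-30.823) [heading=86, move]
    -- iteration 2/2 --
    RT 144: heading 86 -> 302
    FD 14: (-12.594,-30.823) -> (-5.175,-42.696) [heading=302, move]
  ]
  -- iteration 2/2 --
  RT 72: heading 302 -> 230
  FD 18: (-5.175,-42.696) -> (-16.745,-56.484) [heading=230, move]
  PU: pen up
  REPEAT 2 [
    -- iteration 1/2 --
    RT 144: heading 230 -> 86
    FD 14: (-16.745,-56.484) -> (-15.768,-42.518) [heading=86, move]
    -- iteration 2/2 --
    RT 144: heading 86 -> 302
    FD 14: (-15.768,-42.518) -> (-8.349,-54.391) [heading=302, move]
  ]
]
RT 120: heading 302 -> 182
LT 72: heading 182 -> 254
FD 5: (-8.349,-54.391) -> (-9.728,-59.197) [heading=254, move]
PD: pen down
Final: pos=(-9.728,-59.197), heading=254, 3 segment(s) drawn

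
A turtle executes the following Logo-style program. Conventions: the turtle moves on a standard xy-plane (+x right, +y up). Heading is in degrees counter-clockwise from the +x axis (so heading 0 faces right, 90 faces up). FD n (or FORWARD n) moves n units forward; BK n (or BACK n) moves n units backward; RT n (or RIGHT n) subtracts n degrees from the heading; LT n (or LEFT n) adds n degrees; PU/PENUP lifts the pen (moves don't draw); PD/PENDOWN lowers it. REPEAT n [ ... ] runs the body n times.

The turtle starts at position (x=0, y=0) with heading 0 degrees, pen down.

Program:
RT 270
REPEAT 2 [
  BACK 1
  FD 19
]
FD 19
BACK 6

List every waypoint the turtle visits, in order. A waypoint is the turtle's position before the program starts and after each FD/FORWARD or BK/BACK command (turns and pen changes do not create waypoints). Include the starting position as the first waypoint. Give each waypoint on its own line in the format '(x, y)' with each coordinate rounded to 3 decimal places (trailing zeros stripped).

Executing turtle program step by step:
Start: pos=(0,0), heading=0, pen down
RT 270: heading 0 -> 90
REPEAT 2 [
  -- iteration 1/2 --
  BK 1: (0,0) -> (0,-1) [heading=90, draw]
  FD 19: (0,-1) -> (0,18) [heading=90, draw]
  -- iteration 2/2 --
  BK 1: (0,18) -> (0,17) [heading=90, draw]
  FD 19: (0,17) -> (0,36) [heading=90, draw]
]
FD 19: (0,36) -> (0,55) [heading=90, draw]
BK 6: (0,55) -> (0,49) [heading=90, draw]
Final: pos=(0,49), heading=90, 6 segment(s) drawn
Waypoints (7 total):
(0, 0)
(0, -1)
(0, 18)
(0, 17)
(0, 36)
(0, 55)
(0, 49)

Answer: (0, 0)
(0, -1)
(0, 18)
(0, 17)
(0, 36)
(0, 55)
(0, 49)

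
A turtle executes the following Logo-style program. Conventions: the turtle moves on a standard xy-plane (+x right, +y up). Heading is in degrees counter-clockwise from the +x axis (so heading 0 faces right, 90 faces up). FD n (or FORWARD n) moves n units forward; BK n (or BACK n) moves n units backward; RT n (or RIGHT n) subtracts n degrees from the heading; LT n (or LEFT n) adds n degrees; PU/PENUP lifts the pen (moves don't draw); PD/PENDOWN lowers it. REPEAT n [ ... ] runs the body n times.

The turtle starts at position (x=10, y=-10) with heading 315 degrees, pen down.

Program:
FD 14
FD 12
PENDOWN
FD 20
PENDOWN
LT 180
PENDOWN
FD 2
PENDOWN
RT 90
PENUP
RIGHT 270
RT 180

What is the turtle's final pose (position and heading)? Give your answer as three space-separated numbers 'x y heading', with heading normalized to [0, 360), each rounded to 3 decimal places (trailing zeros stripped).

Executing turtle program step by step:
Start: pos=(10,-10), heading=315, pen down
FD 14: (10,-10) -> (19.899,-19.899) [heading=315, draw]
FD 12: (19.899,-19.899) -> (28.385,-28.385) [heading=315, draw]
PD: pen down
FD 20: (28.385,-28.385) -> (42.527,-42.527) [heading=315, draw]
PD: pen down
LT 180: heading 315 -> 135
PD: pen down
FD 2: (42.527,-42.527) -> (41.113,-41.113) [heading=135, draw]
PD: pen down
RT 90: heading 135 -> 45
PU: pen up
RT 270: heading 45 -> 135
RT 180: heading 135 -> 315
Final: pos=(41.113,-41.113), heading=315, 4 segment(s) drawn

Answer: 41.113 -41.113 315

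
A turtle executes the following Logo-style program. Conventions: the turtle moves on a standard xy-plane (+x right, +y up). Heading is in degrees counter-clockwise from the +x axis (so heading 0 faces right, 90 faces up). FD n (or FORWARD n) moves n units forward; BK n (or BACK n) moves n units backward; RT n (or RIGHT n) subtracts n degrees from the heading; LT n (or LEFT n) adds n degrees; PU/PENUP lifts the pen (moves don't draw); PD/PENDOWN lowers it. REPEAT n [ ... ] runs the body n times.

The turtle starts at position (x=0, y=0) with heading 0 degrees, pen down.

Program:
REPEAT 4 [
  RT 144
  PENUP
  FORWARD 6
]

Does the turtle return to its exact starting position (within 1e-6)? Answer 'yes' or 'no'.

Executing turtle program step by step:
Start: pos=(0,0), heading=0, pen down
REPEAT 4 [
  -- iteration 1/4 --
  RT 144: heading 0 -> 216
  PU: pen up
  FD 6: (0,0) -> (-4.854,-3.527) [heading=216, move]
  -- iteration 2/4 --
  RT 144: heading 216 -> 72
  PU: pen up
  FD 6: (-4.854,-3.527) -> (-3,2.18) [heading=72, move]
  -- iteration 3/4 --
  RT 144: heading 72 -> 288
  PU: pen up
  FD 6: (-3,2.18) -> (-1.146,-3.527) [heading=288, move]
  -- iteration 4/4 --
  RT 144: heading 288 -> 144
  PU: pen up
  FD 6: (-1.146,-3.527) -> (-6,0) [heading=144, move]
]
Final: pos=(-6,0), heading=144, 0 segment(s) drawn

Start position: (0, 0)
Final position: (-6, 0)
Distance = 6; >= 1e-6 -> NOT closed

Answer: no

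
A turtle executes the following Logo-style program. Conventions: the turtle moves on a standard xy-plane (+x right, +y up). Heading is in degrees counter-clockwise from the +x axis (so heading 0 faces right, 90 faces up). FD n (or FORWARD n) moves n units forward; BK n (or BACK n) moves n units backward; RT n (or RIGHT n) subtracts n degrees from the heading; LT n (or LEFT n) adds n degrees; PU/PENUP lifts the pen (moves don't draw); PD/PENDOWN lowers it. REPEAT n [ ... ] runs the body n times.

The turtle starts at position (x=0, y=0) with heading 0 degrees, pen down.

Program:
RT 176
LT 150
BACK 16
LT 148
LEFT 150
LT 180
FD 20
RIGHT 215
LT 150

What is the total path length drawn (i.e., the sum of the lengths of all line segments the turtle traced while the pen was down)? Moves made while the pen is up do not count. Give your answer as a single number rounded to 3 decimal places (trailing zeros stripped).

Executing turtle program step by step:
Start: pos=(0,0), heading=0, pen down
RT 176: heading 0 -> 184
LT 150: heading 184 -> 334
BK 16: (0,0) -> (-14.381,7.014) [heading=334, draw]
LT 148: heading 334 -> 122
LT 150: heading 122 -> 272
LT 180: heading 272 -> 92
FD 20: (-14.381,7.014) -> (-15.079,27.002) [heading=92, draw]
RT 215: heading 92 -> 237
LT 150: heading 237 -> 27
Final: pos=(-15.079,27.002), heading=27, 2 segment(s) drawn

Segment lengths:
  seg 1: (0,0) -> (-14.381,7.014), length = 16
  seg 2: (-14.381,7.014) -> (-15.079,27.002), length = 20
Total = 36

Answer: 36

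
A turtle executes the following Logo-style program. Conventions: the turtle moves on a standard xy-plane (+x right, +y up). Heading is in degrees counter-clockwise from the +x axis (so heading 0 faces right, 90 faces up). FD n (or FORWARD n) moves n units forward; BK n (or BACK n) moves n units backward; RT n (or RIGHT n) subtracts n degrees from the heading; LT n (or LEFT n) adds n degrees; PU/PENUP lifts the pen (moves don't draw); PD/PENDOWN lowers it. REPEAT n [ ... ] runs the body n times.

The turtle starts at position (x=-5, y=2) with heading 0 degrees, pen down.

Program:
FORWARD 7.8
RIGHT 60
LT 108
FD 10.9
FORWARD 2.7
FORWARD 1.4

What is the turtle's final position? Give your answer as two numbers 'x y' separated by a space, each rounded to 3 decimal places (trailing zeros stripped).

Executing turtle program step by step:
Start: pos=(-5,2), heading=0, pen down
FD 7.8: (-5,2) -> (2.8,2) [heading=0, draw]
RT 60: heading 0 -> 300
LT 108: heading 300 -> 48
FD 10.9: (2.8,2) -> (10.094,10.1) [heading=48, draw]
FD 2.7: (10.094,10.1) -> (11.9,12.107) [heading=48, draw]
FD 1.4: (11.9,12.107) -> (12.837,13.147) [heading=48, draw]
Final: pos=(12.837,13.147), heading=48, 4 segment(s) drawn

Answer: 12.837 13.147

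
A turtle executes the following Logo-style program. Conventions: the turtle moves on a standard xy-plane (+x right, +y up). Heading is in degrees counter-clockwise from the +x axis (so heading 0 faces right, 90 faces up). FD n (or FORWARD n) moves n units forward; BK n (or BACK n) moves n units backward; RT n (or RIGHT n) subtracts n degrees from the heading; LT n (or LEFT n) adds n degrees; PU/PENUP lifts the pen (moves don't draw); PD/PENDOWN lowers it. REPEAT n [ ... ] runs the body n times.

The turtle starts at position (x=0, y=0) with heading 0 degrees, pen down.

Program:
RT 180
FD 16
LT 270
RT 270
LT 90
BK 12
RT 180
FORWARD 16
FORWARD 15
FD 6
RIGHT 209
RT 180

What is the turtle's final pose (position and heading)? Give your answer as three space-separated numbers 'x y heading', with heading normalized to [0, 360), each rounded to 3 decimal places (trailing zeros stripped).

Executing turtle program step by step:
Start: pos=(0,0), heading=0, pen down
RT 180: heading 0 -> 180
FD 16: (0,0) -> (-16,0) [heading=180, draw]
LT 270: heading 180 -> 90
RT 270: heading 90 -> 180
LT 90: heading 180 -> 270
BK 12: (-16,0) -> (-16,12) [heading=270, draw]
RT 180: heading 270 -> 90
FD 16: (-16,12) -> (-16,28) [heading=90, draw]
FD 15: (-16,28) -> (-16,43) [heading=90, draw]
FD 6: (-16,43) -> (-16,49) [heading=90, draw]
RT 209: heading 90 -> 241
RT 180: heading 241 -> 61
Final: pos=(-16,49), heading=61, 5 segment(s) drawn

Answer: -16 49 61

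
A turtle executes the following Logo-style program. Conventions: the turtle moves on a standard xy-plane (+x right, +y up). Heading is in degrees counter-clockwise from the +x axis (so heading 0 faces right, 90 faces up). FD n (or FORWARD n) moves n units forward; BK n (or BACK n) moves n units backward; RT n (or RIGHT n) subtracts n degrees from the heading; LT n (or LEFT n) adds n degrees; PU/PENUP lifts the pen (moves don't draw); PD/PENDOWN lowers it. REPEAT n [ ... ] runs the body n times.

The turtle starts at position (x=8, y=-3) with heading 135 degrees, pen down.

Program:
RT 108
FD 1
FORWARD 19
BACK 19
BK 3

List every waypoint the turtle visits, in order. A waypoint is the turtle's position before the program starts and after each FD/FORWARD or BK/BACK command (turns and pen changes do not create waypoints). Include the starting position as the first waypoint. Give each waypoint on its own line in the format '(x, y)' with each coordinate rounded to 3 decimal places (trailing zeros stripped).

Answer: (8, -3)
(8.891, -2.546)
(25.82, 6.08)
(8.891, -2.546)
(6.218, -3.908)

Derivation:
Executing turtle program step by step:
Start: pos=(8,-3), heading=135, pen down
RT 108: heading 135 -> 27
FD 1: (8,-3) -> (8.891,-2.546) [heading=27, draw]
FD 19: (8.891,-2.546) -> (25.82,6.08) [heading=27, draw]
BK 19: (25.82,6.08) -> (8.891,-2.546) [heading=27, draw]
BK 3: (8.891,-2.546) -> (6.218,-3.908) [heading=27, draw]
Final: pos=(6.218,-3.908), heading=27, 4 segment(s) drawn
Waypoints (5 total):
(8, -3)
(8.891, -2.546)
(25.82, 6.08)
(8.891, -2.546)
(6.218, -3.908)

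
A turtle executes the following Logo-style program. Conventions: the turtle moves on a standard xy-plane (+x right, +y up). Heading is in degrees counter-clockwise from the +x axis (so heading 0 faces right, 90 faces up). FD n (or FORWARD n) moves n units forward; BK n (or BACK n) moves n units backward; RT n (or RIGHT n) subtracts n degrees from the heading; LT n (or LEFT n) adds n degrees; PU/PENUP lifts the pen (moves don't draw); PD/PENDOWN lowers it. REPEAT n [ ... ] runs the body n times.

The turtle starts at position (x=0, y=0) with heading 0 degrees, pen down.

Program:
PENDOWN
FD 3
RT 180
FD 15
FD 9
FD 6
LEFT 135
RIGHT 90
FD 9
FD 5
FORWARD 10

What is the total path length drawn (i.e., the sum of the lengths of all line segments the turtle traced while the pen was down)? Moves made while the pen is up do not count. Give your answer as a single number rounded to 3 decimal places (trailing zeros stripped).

Executing turtle program step by step:
Start: pos=(0,0), heading=0, pen down
PD: pen down
FD 3: (0,0) -> (3,0) [heading=0, draw]
RT 180: heading 0 -> 180
FD 15: (3,0) -> (-12,0) [heading=180, draw]
FD 9: (-12,0) -> (-21,0) [heading=180, draw]
FD 6: (-21,0) -> (-27,0) [heading=180, draw]
LT 135: heading 180 -> 315
RT 90: heading 315 -> 225
FD 9: (-27,0) -> (-33.364,-6.364) [heading=225, draw]
FD 5: (-33.364,-6.364) -> (-36.899,-9.899) [heading=225, draw]
FD 10: (-36.899,-9.899) -> (-43.971,-16.971) [heading=225, draw]
Final: pos=(-43.971,-16.971), heading=225, 7 segment(s) drawn

Segment lengths:
  seg 1: (0,0) -> (3,0), length = 3
  seg 2: (3,0) -> (-12,0), length = 15
  seg 3: (-12,0) -> (-21,0), length = 9
  seg 4: (-21,0) -> (-27,0), length = 6
  seg 5: (-27,0) -> (-33.364,-6.364), length = 9
  seg 6: (-33.364,-6.364) -> (-36.899,-9.899), length = 5
  seg 7: (-36.899,-9.899) -> (-43.971,-16.971), length = 10
Total = 57

Answer: 57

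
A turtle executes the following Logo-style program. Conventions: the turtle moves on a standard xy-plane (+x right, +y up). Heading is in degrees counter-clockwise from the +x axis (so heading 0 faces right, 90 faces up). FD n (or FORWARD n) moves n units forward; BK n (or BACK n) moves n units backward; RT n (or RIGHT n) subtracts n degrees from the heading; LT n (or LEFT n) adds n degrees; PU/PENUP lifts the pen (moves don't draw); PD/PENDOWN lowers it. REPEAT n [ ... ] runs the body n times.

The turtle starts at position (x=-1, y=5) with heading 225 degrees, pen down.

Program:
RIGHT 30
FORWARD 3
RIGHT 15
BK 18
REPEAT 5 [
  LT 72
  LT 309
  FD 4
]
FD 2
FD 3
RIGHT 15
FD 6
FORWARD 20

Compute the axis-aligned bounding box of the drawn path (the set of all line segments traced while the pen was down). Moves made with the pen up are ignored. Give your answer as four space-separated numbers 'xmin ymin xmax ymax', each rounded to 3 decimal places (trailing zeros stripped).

Answer: -3.898 -42.122 14.102 5

Derivation:
Executing turtle program step by step:
Start: pos=(-1,5), heading=225, pen down
RT 30: heading 225 -> 195
FD 3: (-1,5) -> (-3.898,4.224) [heading=195, draw]
RT 15: heading 195 -> 180
BK 18: (-3.898,4.224) -> (14.102,4.224) [heading=180, draw]
REPEAT 5 [
  -- iteration 1/5 --
  LT 72: heading 180 -> 252
  LT 309: heading 252 -> 201
  FD 4: (14.102,4.224) -> (10.368,2.79) [heading=201, draw]
  -- iteration 2/5 --
  LT 72: heading 201 -> 273
  LT 309: heading 273 -> 222
  FD 4: (10.368,2.79) -> (7.395,0.114) [heading=222, draw]
  -- iteration 3/5 --
  LT 72: heading 222 -> 294
  LT 309: heading 294 -> 243
  FD 4: (7.395,0.114) -> (5.579,-3.45) [heading=243, draw]
  -- iteration 4/5 --
  LT 72: heading 243 -> 315
  LT 309: heading 315 -> 264
  FD 4: (5.579,-3.45) -> (5.161,-7.429) [heading=264, draw]
  -- iteration 5/5 --
  LT 72: heading 264 -> 336
  LT 309: heading 336 -> 285
  FD 4: (5.161,-7.429) -> (6.197,-11.292) [heading=285, draw]
]
FD 2: (6.197,-11.292) -> (6.714,-13.224) [heading=285, draw]
FD 3: (6.714,-13.224) -> (7.491,-16.122) [heading=285, draw]
RT 15: heading 285 -> 270
FD 6: (7.491,-16.122) -> (7.491,-22.122) [heading=270, draw]
FD 20: (7.491,-22.122) -> (7.491,-42.122) [heading=270, draw]
Final: pos=(7.491,-42.122), heading=270, 11 segment(s) drawn

Segment endpoints: x in {-3.898, -1, 5.161, 5.579, 6.197, 6.714, 7.395, 7.491, 7.491, 7.491, 10.368, 14.102}, y in {-42.122, -22.122, -16.122, -13.224, -11.292, -7.429, -3.45, 0.114, 2.79, 4.224, 4.224, 5}
xmin=-3.898, ymin=-42.122, xmax=14.102, ymax=5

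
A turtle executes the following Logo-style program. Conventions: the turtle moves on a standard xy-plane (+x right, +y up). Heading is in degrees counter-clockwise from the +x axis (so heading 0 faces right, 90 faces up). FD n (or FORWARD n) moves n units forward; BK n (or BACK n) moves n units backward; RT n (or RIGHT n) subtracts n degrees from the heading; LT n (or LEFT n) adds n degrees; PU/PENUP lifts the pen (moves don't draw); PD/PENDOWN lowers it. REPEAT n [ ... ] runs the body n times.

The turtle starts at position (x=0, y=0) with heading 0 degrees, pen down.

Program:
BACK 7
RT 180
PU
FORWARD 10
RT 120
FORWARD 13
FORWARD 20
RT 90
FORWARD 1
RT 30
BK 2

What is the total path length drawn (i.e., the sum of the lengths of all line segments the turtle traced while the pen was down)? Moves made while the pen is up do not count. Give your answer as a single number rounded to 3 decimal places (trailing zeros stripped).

Executing turtle program step by step:
Start: pos=(0,0), heading=0, pen down
BK 7: (0,0) -> (-7,0) [heading=0, draw]
RT 180: heading 0 -> 180
PU: pen up
FD 10: (-7,0) -> (-17,0) [heading=180, move]
RT 120: heading 180 -> 60
FD 13: (-17,0) -> (-10.5,11.258) [heading=60, move]
FD 20: (-10.5,11.258) -> (-0.5,28.579) [heading=60, move]
RT 90: heading 60 -> 330
FD 1: (-0.5,28.579) -> (0.366,28.079) [heading=330, move]
RT 30: heading 330 -> 300
BK 2: (0.366,28.079) -> (-0.634,29.811) [heading=300, move]
Final: pos=(-0.634,29.811), heading=300, 1 segment(s) drawn

Segment lengths:
  seg 1: (0,0) -> (-7,0), length = 7
Total = 7

Answer: 7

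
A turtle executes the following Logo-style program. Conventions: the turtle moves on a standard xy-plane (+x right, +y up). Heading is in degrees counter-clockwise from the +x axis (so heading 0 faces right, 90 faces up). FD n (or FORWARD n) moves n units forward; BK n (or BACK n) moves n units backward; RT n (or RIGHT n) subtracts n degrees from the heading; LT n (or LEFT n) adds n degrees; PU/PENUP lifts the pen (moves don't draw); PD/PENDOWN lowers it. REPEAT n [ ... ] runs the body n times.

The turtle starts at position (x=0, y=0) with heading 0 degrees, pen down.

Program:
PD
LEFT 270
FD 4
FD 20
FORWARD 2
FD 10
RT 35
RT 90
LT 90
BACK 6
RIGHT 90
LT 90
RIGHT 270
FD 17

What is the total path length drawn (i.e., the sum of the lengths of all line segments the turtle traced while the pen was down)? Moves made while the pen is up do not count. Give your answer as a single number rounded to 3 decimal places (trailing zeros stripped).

Executing turtle program step by step:
Start: pos=(0,0), heading=0, pen down
PD: pen down
LT 270: heading 0 -> 270
FD 4: (0,0) -> (0,-4) [heading=270, draw]
FD 20: (0,-4) -> (0,-24) [heading=270, draw]
FD 2: (0,-24) -> (0,-26) [heading=270, draw]
FD 10: (0,-26) -> (0,-36) [heading=270, draw]
RT 35: heading 270 -> 235
RT 90: heading 235 -> 145
LT 90: heading 145 -> 235
BK 6: (0,-36) -> (3.441,-31.085) [heading=235, draw]
RT 90: heading 235 -> 145
LT 90: heading 145 -> 235
RT 270: heading 235 -> 325
FD 17: (3.441,-31.085) -> (17.367,-40.836) [heading=325, draw]
Final: pos=(17.367,-40.836), heading=325, 6 segment(s) drawn

Segment lengths:
  seg 1: (0,0) -> (0,-4), length = 4
  seg 2: (0,-4) -> (0,-24), length = 20
  seg 3: (0,-24) -> (0,-26), length = 2
  seg 4: (0,-26) -> (0,-36), length = 10
  seg 5: (0,-36) -> (3.441,-31.085), length = 6
  seg 6: (3.441,-31.085) -> (17.367,-40.836), length = 17
Total = 59

Answer: 59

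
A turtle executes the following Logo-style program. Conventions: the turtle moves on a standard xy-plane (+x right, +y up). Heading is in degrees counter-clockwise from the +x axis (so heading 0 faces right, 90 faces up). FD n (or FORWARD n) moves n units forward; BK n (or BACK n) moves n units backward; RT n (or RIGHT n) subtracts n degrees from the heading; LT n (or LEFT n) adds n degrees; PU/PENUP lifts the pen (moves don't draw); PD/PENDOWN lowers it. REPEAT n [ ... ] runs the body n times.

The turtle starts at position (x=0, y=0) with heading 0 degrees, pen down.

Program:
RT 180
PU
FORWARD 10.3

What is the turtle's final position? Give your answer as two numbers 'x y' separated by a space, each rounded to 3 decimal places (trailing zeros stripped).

Executing turtle program step by step:
Start: pos=(0,0), heading=0, pen down
RT 180: heading 0 -> 180
PU: pen up
FD 10.3: (0,0) -> (-10.3,0) [heading=180, move]
Final: pos=(-10.3,0), heading=180, 0 segment(s) drawn

Answer: -10.3 0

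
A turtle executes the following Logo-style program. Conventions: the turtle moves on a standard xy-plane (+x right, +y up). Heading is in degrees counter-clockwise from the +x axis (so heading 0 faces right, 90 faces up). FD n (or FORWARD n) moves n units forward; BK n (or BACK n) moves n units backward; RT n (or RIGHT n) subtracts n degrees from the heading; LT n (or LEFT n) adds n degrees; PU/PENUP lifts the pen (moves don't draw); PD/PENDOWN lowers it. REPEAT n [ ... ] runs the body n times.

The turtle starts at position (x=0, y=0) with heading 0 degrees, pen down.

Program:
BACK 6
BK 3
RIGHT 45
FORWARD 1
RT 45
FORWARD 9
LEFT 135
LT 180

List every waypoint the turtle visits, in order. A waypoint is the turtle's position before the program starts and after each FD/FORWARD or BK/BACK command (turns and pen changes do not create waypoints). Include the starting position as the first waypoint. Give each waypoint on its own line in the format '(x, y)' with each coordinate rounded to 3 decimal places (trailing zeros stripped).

Answer: (0, 0)
(-6, 0)
(-9, 0)
(-8.293, -0.707)
(-8.293, -9.707)

Derivation:
Executing turtle program step by step:
Start: pos=(0,0), heading=0, pen down
BK 6: (0,0) -> (-6,0) [heading=0, draw]
BK 3: (-6,0) -> (-9,0) [heading=0, draw]
RT 45: heading 0 -> 315
FD 1: (-9,0) -> (-8.293,-0.707) [heading=315, draw]
RT 45: heading 315 -> 270
FD 9: (-8.293,-0.707) -> (-8.293,-9.707) [heading=270, draw]
LT 135: heading 270 -> 45
LT 180: heading 45 -> 225
Final: pos=(-8.293,-9.707), heading=225, 4 segment(s) drawn
Waypoints (5 total):
(0, 0)
(-6, 0)
(-9, 0)
(-8.293, -0.707)
(-8.293, -9.707)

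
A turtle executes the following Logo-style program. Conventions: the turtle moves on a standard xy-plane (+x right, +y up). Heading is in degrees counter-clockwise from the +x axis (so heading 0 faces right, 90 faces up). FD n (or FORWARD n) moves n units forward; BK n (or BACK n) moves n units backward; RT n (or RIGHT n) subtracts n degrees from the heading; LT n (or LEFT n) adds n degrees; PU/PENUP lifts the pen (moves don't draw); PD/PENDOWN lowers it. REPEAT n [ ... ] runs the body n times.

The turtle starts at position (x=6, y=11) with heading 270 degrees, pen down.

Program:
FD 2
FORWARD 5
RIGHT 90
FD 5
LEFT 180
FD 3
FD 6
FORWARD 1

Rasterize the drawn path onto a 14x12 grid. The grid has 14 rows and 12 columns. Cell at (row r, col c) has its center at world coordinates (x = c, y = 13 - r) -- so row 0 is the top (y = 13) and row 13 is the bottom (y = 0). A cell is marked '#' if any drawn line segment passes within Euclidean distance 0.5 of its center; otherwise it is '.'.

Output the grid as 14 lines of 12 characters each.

Answer: ............
............
......#.....
......#.....
......#.....
......#.....
......#.....
......#.....
......#.....
.###########
............
............
............
............

Derivation:
Segment 0: (6,11) -> (6,9)
Segment 1: (6,9) -> (6,4)
Segment 2: (6,4) -> (1,4)
Segment 3: (1,4) -> (4,4)
Segment 4: (4,4) -> (10,4)
Segment 5: (10,4) -> (11,4)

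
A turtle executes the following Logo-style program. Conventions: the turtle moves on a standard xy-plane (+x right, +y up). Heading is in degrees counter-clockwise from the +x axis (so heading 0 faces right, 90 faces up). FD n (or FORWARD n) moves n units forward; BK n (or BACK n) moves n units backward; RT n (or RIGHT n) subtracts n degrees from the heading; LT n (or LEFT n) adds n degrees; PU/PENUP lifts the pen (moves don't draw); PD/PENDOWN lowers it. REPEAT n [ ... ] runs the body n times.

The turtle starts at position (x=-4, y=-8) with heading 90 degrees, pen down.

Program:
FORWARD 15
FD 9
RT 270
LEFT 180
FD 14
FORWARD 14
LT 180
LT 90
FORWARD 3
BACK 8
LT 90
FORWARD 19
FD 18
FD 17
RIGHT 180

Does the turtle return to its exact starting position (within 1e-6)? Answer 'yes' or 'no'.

Executing turtle program step by step:
Start: pos=(-4,-8), heading=90, pen down
FD 15: (-4,-8) -> (-4,7) [heading=90, draw]
FD 9: (-4,7) -> (-4,16) [heading=90, draw]
RT 270: heading 90 -> 180
LT 180: heading 180 -> 0
FD 14: (-4,16) -> (10,16) [heading=0, draw]
FD 14: (10,16) -> (24,16) [heading=0, draw]
LT 180: heading 0 -> 180
LT 90: heading 180 -> 270
FD 3: (24,16) -> (24,13) [heading=270, draw]
BK 8: (24,13) -> (24,21) [heading=270, draw]
LT 90: heading 270 -> 0
FD 19: (24,21) -> (43,21) [heading=0, draw]
FD 18: (43,21) -> (61,21) [heading=0, draw]
FD 17: (61,21) -> (78,21) [heading=0, draw]
RT 180: heading 0 -> 180
Final: pos=(78,21), heading=180, 9 segment(s) drawn

Start position: (-4, -8)
Final position: (78, 21)
Distance = 86.977; >= 1e-6 -> NOT closed

Answer: no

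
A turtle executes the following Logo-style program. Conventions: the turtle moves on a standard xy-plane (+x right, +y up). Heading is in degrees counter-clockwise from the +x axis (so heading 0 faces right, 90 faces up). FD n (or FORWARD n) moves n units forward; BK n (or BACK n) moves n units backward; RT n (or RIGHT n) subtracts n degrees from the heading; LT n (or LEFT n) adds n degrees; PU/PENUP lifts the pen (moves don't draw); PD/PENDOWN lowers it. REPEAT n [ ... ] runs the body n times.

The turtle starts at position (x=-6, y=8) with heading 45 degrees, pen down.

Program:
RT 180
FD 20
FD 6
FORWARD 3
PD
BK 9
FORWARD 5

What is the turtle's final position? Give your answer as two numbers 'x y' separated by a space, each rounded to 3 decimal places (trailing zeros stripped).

Executing turtle program step by step:
Start: pos=(-6,8), heading=45, pen down
RT 180: heading 45 -> 225
FD 20: (-6,8) -> (-20.142,-6.142) [heading=225, draw]
FD 6: (-20.142,-6.142) -> (-24.385,-10.385) [heading=225, draw]
FD 3: (-24.385,-10.385) -> (-26.506,-12.506) [heading=225, draw]
PD: pen down
BK 9: (-26.506,-12.506) -> (-20.142,-6.142) [heading=225, draw]
FD 5: (-20.142,-6.142) -> (-23.678,-9.678) [heading=225, draw]
Final: pos=(-23.678,-9.678), heading=225, 5 segment(s) drawn

Answer: -23.678 -9.678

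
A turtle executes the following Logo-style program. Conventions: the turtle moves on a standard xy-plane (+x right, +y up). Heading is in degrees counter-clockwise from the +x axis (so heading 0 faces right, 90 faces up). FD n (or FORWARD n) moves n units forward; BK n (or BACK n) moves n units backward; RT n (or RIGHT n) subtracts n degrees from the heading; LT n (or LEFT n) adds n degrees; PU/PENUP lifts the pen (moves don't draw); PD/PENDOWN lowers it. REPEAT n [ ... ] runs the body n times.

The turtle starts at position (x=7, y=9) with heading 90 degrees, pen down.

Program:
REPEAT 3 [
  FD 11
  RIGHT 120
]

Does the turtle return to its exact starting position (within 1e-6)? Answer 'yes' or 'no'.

Executing turtle program step by step:
Start: pos=(7,9), heading=90, pen down
REPEAT 3 [
  -- iteration 1/3 --
  FD 11: (7,9) -> (7,20) [heading=90, draw]
  RT 120: heading 90 -> 330
  -- iteration 2/3 --
  FD 11: (7,20) -> (16.526,14.5) [heading=330, draw]
  RT 120: heading 330 -> 210
  -- iteration 3/3 --
  FD 11: (16.526,14.5) -> (7,9) [heading=210, draw]
  RT 120: heading 210 -> 90
]
Final: pos=(7,9), heading=90, 3 segment(s) drawn

Start position: (7, 9)
Final position: (7, 9)
Distance = 0; < 1e-6 -> CLOSED

Answer: yes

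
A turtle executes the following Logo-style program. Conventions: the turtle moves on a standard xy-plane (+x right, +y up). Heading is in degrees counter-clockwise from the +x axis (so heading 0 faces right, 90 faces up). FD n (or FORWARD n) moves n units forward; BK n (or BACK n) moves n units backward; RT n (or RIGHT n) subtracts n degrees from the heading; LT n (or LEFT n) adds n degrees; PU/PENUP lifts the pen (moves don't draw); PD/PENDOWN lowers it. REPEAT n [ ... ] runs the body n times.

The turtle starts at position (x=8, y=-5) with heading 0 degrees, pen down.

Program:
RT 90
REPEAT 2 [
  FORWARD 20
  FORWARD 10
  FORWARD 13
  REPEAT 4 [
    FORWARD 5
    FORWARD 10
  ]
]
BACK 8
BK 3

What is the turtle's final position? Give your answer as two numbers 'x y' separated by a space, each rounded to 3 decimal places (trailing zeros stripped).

Executing turtle program step by step:
Start: pos=(8,-5), heading=0, pen down
RT 90: heading 0 -> 270
REPEAT 2 [
  -- iteration 1/2 --
  FD 20: (8,-5) -> (8,-25) [heading=270, draw]
  FD 10: (8,-25) -> (8,-35) [heading=270, draw]
  FD 13: (8,-35) -> (8,-48) [heading=270, draw]
  REPEAT 4 [
    -- iteration 1/4 --
    FD 5: (8,-48) -> (8,-53) [heading=270, draw]
    FD 10: (8,-53) -> (8,-63) [heading=270, draw]
    -- iteration 2/4 --
    FD 5: (8,-63) -> (8,-68) [heading=270, draw]
    FD 10: (8,-68) -> (8,-78) [heading=270, draw]
    -- iteration 3/4 --
    FD 5: (8,-78) -> (8,-83) [heading=270, draw]
    FD 10: (8,-83) -> (8,-93) [heading=270, draw]
    -- iteration 4/4 --
    FD 5: (8,-93) -> (8,-98) [heading=270, draw]
    FD 10: (8,-98) -> (8,-108) [heading=270, draw]
  ]
  -- iteration 2/2 --
  FD 20: (8,-108) -> (8,-128) [heading=270, draw]
  FD 10: (8,-128) -> (8,-138) [heading=270, draw]
  FD 13: (8,-138) -> (8,-151) [heading=270, draw]
  REPEAT 4 [
    -- iteration 1/4 --
    FD 5: (8,-151) -> (8,-156) [heading=270, draw]
    FD 10: (8,-156) -> (8,-166) [heading=270, draw]
    -- iteration 2/4 --
    FD 5: (8,-166) -> (8,-171) [heading=270, draw]
    FD 10: (8,-171) -> (8,-181) [heading=270, draw]
    -- iteration 3/4 --
    FD 5: (8,-181) -> (8,-186) [heading=270, draw]
    FD 10: (8,-186) -> (8,-196) [heading=270, draw]
    -- iteration 4/4 --
    FD 5: (8,-196) -> (8,-201) [heading=270, draw]
    FD 10: (8,-201) -> (8,-211) [heading=270, draw]
  ]
]
BK 8: (8,-211) -> (8,-203) [heading=270, draw]
BK 3: (8,-203) -> (8,-200) [heading=270, draw]
Final: pos=(8,-200), heading=270, 24 segment(s) drawn

Answer: 8 -200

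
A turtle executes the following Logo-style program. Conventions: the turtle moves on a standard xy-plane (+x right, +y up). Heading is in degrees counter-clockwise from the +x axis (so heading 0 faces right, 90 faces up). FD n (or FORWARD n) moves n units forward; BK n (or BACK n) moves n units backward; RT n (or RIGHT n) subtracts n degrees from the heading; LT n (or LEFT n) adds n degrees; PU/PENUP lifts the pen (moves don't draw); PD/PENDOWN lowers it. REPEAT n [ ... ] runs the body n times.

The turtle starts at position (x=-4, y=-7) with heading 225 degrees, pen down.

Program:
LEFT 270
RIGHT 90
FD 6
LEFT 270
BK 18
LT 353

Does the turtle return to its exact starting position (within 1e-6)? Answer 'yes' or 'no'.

Answer: no

Derivation:
Executing turtle program step by step:
Start: pos=(-4,-7), heading=225, pen down
LT 270: heading 225 -> 135
RT 90: heading 135 -> 45
FD 6: (-4,-7) -> (0.243,-2.757) [heading=45, draw]
LT 270: heading 45 -> 315
BK 18: (0.243,-2.757) -> (-12.485,9.971) [heading=315, draw]
LT 353: heading 315 -> 308
Final: pos=(-12.485,9.971), heading=308, 2 segment(s) drawn

Start position: (-4, -7)
Final position: (-12.485, 9.971)
Distance = 18.974; >= 1e-6 -> NOT closed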